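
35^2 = 1225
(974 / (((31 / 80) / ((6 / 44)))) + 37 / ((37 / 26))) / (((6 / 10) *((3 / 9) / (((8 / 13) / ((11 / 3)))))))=15089520 / 48763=309.45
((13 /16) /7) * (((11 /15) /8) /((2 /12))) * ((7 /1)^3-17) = 23309 /1120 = 20.81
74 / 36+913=16471 / 18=915.06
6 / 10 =3 / 5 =0.60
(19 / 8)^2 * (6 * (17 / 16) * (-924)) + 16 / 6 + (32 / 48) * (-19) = -4254221 / 128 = -33236.10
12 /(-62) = -6 /31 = -0.19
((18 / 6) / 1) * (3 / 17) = 9 / 17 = 0.53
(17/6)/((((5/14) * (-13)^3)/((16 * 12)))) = -7616/10985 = -0.69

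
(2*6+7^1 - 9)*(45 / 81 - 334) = -30010 / 9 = -3334.44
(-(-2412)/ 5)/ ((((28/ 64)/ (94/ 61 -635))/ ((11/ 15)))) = -5467856064/ 10675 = -512211.34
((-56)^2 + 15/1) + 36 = 3187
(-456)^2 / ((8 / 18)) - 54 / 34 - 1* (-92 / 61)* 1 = 485166589 / 1037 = 467855.92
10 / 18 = 5 / 9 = 0.56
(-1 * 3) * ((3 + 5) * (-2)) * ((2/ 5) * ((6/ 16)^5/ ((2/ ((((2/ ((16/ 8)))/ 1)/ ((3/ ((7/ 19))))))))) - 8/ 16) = -4667739/ 194560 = -23.99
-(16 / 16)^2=-1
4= 4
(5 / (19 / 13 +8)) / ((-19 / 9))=-195 / 779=-0.25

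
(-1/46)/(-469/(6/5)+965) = -3/79235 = -0.00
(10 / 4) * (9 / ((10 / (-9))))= -81 / 4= -20.25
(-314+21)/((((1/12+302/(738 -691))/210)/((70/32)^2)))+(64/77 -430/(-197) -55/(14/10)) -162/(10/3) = -57683965518467/1272809120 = -45320.20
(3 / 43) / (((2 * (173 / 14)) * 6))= 7 / 14878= 0.00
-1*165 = -165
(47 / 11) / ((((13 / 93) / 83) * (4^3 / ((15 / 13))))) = 5441895 / 118976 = 45.74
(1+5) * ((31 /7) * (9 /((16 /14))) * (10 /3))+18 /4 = 702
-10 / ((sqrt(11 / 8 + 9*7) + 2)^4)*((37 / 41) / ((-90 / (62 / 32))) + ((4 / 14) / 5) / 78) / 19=6378073372 / 1509670074876327 - 152879936*sqrt(1030) / 1509670074876327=0.00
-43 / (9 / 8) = -344 / 9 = -38.22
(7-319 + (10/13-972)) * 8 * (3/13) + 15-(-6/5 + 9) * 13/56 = -111478923/47320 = -2355.85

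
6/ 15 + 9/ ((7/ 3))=149/ 35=4.26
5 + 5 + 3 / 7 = 73 / 7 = 10.43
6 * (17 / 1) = 102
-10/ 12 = -0.83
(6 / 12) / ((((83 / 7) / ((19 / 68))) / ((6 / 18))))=133 / 33864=0.00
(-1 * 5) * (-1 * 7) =35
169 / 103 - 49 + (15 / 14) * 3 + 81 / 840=-1270359 / 28840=-44.05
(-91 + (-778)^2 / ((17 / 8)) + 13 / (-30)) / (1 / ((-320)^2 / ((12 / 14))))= 5204739599360 / 153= 34017905878.17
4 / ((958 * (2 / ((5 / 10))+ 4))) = 1 / 1916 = 0.00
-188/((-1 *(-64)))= -47/16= -2.94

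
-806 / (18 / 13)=-5239 / 9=-582.11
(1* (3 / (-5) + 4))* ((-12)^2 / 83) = 2448 / 415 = 5.90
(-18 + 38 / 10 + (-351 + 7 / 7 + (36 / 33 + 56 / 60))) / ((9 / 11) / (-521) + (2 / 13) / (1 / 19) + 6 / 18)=-404747707 / 3637430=-111.27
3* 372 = 1116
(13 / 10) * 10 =13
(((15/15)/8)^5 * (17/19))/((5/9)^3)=12393/77824000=0.00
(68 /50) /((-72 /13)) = -221 /900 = -0.25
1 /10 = 0.10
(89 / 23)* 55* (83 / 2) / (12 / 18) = 1218855 / 92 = 13248.42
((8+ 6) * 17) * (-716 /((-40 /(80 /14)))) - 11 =24333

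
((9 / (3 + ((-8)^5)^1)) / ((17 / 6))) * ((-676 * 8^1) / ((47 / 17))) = 292032 / 1539955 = 0.19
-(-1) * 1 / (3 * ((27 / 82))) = 82 / 81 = 1.01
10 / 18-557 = -5008 / 9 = -556.44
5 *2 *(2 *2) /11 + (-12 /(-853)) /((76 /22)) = 649006 /178277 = 3.64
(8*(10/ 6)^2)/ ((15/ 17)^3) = 32.35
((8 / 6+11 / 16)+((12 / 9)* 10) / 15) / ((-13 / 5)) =-2095 / 1872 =-1.12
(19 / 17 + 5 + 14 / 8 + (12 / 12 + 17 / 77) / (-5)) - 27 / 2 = -153847 / 26180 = -5.88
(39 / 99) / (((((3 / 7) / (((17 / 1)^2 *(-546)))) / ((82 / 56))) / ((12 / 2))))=-14017367 / 11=-1274306.09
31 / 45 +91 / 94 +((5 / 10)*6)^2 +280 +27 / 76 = 46777307 / 160740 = 291.01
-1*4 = -4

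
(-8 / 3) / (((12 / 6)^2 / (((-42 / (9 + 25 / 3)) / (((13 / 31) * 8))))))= 651 / 1352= 0.48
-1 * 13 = -13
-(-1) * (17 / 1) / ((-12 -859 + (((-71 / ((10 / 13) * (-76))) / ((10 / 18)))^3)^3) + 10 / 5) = 2808673721468416000000000000000000 / 44791203607500372452020398544708307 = 0.06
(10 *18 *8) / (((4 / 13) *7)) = 4680 / 7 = 668.57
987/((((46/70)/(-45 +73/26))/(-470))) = 29784375.50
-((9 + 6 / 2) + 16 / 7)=-100 / 7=-14.29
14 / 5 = 2.80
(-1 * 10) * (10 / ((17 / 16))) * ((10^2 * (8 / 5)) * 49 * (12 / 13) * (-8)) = 1204224000 / 221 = 5448977.38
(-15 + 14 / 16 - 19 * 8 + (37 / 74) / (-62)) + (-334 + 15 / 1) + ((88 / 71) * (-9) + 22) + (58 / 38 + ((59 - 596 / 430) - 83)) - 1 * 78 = -41441545331 / 71928680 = -576.15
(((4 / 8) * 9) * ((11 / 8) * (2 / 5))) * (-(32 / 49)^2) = -12672 / 12005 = -1.06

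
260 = 260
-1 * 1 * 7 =-7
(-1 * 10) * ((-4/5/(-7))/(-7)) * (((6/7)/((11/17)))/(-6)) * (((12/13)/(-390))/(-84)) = -68/66951885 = -0.00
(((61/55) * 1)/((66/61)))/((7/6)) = 3721/4235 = 0.88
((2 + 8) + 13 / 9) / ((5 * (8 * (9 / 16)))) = 206 / 405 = 0.51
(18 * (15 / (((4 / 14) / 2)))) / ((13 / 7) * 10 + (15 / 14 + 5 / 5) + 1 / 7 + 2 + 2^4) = 8820 / 181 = 48.73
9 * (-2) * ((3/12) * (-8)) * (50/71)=1800/71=25.35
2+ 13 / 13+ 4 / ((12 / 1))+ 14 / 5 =92 / 15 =6.13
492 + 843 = 1335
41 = 41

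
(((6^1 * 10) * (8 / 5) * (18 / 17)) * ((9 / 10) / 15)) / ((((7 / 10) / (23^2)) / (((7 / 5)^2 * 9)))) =172767168 / 2125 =81302.20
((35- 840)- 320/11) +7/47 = -431148/517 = -833.94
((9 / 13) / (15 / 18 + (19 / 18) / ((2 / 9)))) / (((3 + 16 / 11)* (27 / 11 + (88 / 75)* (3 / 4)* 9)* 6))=6050 / 13529243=0.00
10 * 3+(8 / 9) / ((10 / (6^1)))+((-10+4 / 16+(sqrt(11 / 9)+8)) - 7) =sqrt(11) / 3+1307 / 60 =22.89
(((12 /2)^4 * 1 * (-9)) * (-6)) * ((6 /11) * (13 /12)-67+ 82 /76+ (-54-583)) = -10272741408 /209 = -49151872.77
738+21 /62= 45777 /62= 738.34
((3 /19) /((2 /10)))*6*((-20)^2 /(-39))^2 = 1600000 /3211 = 498.29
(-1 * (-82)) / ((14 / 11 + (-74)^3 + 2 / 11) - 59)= -902 / 4458097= -0.00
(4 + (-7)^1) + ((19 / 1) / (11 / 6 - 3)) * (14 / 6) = -41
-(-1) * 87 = 87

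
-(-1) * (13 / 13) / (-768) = -1 / 768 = -0.00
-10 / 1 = -10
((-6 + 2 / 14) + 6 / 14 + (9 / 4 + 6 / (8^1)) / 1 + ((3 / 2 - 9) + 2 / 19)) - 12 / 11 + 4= -20231 / 2926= -6.91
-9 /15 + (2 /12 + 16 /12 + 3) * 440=9897 /5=1979.40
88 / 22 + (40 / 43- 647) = -642.07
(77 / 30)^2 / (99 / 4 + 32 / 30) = 5929 / 23235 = 0.26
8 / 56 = 1 / 7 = 0.14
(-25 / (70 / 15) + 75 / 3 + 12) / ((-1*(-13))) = 443 / 182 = 2.43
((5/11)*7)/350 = 1/110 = 0.01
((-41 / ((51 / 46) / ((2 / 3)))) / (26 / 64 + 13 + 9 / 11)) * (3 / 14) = -663872 / 1787499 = -0.37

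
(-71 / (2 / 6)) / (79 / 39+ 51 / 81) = -74763 / 932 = -80.22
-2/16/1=-1/8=-0.12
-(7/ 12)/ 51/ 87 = -7/ 53244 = -0.00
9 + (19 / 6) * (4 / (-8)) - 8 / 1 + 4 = 41 / 12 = 3.42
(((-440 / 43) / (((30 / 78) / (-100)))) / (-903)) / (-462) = 5200 / 815409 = 0.01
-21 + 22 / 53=-1091 / 53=-20.58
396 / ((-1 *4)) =-99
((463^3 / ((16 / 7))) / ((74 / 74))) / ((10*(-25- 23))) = -694769929 / 7680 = -90464.83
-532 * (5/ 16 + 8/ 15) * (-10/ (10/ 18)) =80997/ 10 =8099.70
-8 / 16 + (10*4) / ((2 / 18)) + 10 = 739 / 2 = 369.50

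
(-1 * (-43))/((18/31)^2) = 41323/324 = 127.54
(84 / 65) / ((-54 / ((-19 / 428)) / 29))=3857 / 125190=0.03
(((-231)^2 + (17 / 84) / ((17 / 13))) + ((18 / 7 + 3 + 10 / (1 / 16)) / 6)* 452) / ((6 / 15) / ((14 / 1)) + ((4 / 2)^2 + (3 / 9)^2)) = 82951095 / 5216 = 15903.20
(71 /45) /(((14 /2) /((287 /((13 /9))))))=2911 /65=44.78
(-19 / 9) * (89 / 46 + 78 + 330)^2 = -6756142531 / 19044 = -354764.89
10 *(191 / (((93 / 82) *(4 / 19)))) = 743945 / 93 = 7999.41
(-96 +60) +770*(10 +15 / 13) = 111182 / 13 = 8552.46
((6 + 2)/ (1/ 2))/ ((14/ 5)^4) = 625/ 2401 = 0.26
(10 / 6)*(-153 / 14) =-255 / 14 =-18.21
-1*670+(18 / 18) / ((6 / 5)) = -4015 / 6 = -669.17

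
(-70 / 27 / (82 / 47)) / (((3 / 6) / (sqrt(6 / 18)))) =-3290* sqrt(3) / 3321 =-1.72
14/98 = 1/7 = 0.14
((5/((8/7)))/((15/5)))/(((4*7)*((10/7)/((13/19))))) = 91/3648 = 0.02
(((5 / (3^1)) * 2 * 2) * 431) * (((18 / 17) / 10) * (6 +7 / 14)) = 33618 / 17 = 1977.53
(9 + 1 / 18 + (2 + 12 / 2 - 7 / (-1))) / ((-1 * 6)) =-433 / 108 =-4.01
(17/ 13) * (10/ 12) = 85/ 78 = 1.09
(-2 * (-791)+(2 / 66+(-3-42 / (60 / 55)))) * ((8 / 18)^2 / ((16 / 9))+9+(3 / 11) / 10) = 183970745 / 13068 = 14077.96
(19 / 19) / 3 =1 / 3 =0.33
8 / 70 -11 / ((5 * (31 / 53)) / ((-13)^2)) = -137913 / 217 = -635.54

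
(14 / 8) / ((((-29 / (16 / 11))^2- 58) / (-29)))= -448 / 2997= -0.15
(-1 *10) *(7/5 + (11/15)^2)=-872/45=-19.38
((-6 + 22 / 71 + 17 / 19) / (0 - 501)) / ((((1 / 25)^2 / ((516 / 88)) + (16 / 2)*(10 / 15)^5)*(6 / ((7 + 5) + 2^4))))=32858476875 / 775174247153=0.04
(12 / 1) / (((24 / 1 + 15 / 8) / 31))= 992 / 69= 14.38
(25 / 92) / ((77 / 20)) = 125 / 1771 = 0.07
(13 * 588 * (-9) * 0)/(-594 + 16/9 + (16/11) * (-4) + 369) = 0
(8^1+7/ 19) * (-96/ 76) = -3816/ 361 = -10.57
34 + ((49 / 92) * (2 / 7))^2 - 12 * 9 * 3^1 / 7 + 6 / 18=-530087 / 44436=-11.93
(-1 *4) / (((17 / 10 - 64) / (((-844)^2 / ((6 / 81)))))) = 384661440 / 623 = 617434.09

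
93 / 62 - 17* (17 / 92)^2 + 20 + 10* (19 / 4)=579103 / 8464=68.42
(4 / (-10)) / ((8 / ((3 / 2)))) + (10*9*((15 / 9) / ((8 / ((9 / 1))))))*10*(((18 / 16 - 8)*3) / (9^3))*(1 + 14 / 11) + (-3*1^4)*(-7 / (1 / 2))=-66.58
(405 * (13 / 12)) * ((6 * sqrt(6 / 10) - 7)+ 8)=2477.88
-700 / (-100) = 7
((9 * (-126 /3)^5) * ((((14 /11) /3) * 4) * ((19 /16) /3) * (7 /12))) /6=-76814101.64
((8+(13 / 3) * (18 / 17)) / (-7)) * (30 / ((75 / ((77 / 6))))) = -2354 / 255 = -9.23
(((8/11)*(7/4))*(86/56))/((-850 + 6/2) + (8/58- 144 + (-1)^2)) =-1247/631532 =-0.00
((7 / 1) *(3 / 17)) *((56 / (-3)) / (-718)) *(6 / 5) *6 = 7056 / 30515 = 0.23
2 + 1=3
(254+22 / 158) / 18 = 20077 / 1422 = 14.12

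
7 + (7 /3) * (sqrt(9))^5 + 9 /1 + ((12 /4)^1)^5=826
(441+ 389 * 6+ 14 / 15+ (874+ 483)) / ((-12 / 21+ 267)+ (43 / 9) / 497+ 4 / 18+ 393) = 13204722 / 2107615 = 6.27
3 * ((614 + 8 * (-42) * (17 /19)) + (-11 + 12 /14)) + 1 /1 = 910.68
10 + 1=11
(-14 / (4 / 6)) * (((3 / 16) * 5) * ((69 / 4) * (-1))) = 21735 / 64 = 339.61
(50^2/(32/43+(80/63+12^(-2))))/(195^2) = 481600/14803893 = 0.03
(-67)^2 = 4489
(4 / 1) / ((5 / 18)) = 72 / 5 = 14.40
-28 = -28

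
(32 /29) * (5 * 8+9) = 1568 /29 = 54.07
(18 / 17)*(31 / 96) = 93 / 272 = 0.34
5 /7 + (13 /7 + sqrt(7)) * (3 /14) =3 * sqrt(7) /14 + 109 /98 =1.68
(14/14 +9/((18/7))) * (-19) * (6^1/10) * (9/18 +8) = -8721/20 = -436.05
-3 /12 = -1 /4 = -0.25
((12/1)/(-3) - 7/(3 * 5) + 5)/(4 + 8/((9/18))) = 2/75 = 0.03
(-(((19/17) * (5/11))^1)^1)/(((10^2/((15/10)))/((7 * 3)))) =-1197/7480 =-0.16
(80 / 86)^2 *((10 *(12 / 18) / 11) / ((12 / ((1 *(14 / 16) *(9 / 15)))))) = 1400 / 61017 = 0.02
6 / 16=3 / 8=0.38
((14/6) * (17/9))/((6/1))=119/162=0.73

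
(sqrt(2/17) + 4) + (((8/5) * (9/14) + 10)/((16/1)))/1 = sqrt(34)/17 + 1313/280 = 5.03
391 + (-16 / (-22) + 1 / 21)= 90500 / 231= 391.77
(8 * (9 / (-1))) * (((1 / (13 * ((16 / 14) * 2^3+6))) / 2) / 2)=-63 / 689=-0.09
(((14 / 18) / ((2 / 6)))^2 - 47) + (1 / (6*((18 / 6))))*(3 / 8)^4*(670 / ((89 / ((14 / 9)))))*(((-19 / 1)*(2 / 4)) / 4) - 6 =-624500323 / 13123584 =-47.59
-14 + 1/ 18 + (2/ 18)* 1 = -83/ 6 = -13.83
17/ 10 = 1.70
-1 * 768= -768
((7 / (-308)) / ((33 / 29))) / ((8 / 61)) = -1769 / 11616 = -0.15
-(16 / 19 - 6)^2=-9604 / 361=-26.60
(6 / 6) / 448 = 1 / 448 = 0.00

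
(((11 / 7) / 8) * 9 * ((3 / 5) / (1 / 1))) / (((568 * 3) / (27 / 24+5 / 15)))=33 / 36352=0.00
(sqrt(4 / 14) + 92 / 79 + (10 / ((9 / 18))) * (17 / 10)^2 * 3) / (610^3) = sqrt(14) / 1588867000 + 68953 / 89657495000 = 0.00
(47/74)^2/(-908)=-0.00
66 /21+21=169 /7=24.14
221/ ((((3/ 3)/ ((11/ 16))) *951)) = 2431/ 15216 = 0.16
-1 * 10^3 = -1000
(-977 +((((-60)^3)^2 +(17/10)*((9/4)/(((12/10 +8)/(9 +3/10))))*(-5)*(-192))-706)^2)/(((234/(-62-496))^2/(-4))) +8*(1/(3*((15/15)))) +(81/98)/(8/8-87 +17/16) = -98253582308537204834074415231308/1984433997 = -49512144247212876606484.79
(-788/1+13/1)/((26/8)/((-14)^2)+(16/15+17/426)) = -647094000/937789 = -690.02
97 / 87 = 1.11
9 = 9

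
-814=-814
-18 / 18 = -1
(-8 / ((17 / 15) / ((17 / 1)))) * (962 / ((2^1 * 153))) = -19240 / 51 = -377.25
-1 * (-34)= 34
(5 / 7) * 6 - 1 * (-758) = 5336 / 7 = 762.29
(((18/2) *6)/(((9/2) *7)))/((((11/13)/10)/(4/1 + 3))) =1560/11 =141.82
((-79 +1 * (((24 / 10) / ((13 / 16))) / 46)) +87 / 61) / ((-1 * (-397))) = -0.20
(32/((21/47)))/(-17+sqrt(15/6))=-51136/12033 - 1504*sqrt(10)/12033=-4.64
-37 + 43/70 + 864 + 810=114633/70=1637.61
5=5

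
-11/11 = -1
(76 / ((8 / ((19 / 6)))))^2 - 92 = 117073 / 144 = 813.01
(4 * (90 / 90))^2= 16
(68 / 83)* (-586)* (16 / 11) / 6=-318784 / 2739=-116.39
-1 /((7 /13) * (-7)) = 13 /49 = 0.27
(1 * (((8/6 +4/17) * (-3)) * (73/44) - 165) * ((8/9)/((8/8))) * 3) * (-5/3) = 1292600/1683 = 768.03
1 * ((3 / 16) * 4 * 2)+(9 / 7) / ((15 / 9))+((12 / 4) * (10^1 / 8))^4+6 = 1845987 / 8960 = 206.03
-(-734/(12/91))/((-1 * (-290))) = 33397/1740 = 19.19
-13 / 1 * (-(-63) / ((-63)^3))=13 / 3969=0.00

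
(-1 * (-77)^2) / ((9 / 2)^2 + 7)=-23716 / 109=-217.58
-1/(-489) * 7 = 7/489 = 0.01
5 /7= 0.71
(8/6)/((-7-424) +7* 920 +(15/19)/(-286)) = 21736/97958673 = 0.00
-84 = -84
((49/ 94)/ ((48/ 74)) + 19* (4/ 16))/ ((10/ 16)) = 12529/ 1410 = 8.89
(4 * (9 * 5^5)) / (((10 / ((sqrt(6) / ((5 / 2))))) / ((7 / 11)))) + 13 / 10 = 13 / 10 + 31500 * sqrt(6) / 11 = 7015.75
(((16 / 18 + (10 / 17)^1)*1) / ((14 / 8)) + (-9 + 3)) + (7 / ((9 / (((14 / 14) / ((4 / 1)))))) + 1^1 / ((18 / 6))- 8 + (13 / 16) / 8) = -190805 / 15232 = -12.53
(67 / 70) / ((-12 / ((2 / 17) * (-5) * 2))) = 67 / 714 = 0.09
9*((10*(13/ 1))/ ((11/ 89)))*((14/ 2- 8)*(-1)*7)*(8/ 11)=48192.40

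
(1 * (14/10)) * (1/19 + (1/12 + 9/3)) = 1001/228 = 4.39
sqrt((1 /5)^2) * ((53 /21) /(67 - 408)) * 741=-13091 /11935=-1.10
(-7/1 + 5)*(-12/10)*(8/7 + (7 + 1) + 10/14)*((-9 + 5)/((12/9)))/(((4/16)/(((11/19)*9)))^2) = -30829.52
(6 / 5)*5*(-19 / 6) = -19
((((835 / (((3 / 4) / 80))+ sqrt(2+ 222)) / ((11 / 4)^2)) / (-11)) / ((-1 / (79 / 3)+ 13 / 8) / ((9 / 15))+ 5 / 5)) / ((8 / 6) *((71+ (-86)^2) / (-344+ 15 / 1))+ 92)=-111116723200 / 23355095599- 4990272 *sqrt(14) / 23355095599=-4.76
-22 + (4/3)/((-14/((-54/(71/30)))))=-9854/497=-19.83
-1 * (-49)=49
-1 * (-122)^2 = -14884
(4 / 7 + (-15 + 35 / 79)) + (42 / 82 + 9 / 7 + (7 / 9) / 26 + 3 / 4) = -121046795 / 10610964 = -11.41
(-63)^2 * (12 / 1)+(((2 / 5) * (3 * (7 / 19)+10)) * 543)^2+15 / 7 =370564259487 / 63175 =5865678.82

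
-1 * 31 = -31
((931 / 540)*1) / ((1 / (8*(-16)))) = -220.68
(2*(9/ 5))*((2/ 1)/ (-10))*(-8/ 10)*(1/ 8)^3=9/ 8000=0.00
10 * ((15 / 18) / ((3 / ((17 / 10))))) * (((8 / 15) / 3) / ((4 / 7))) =119 / 81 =1.47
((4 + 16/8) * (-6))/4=-9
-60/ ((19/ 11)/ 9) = -5940/ 19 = -312.63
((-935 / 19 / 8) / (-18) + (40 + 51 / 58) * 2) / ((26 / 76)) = 239.99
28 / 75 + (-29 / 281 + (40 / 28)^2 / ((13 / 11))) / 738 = 1240197011 / 3302494650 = 0.38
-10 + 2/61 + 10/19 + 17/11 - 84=-1171575/12749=-91.90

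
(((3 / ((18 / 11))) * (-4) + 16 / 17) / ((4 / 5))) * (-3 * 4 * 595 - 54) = 57481.47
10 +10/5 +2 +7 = 21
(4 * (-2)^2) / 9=16 / 9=1.78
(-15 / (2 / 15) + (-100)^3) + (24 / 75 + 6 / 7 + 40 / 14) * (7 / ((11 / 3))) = -550057639 / 550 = -1000104.80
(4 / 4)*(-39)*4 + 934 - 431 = 347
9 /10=0.90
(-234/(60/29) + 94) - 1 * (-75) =559/10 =55.90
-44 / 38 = -22 / 19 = -1.16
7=7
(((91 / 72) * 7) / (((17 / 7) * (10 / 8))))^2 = 19882681 / 2340900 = 8.49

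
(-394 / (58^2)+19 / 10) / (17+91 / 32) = 239904 / 2670175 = 0.09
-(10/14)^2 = -25/49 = -0.51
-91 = -91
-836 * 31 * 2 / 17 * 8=-414656 / 17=-24391.53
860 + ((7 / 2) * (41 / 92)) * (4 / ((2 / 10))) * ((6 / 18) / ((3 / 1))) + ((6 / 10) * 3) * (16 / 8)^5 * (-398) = -45666961 / 2070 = -22061.33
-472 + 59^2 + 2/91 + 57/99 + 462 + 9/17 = 177255563/51051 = 3472.13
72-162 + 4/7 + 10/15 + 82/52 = -87.18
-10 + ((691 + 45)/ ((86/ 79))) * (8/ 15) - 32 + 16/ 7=320.87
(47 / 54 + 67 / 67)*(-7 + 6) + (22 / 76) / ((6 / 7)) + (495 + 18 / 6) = 1018751 / 2052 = 496.47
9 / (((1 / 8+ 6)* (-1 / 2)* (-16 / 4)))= 0.73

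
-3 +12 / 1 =9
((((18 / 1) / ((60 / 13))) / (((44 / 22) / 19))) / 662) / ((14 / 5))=741 / 37072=0.02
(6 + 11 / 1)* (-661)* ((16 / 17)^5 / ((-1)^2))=-693108736 / 83521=-8298.62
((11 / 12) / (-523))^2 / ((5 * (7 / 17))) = 2057 / 1378586160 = 0.00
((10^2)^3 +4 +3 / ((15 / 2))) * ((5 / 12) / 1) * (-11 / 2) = -9166707 / 4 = -2291676.75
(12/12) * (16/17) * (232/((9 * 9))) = 3712/1377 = 2.70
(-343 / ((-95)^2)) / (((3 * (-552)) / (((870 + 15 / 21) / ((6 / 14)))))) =18179 / 389880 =0.05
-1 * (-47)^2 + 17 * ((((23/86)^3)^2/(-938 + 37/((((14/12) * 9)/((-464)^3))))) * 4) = -1651631855444904194894197/747683049092282184736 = -2209.00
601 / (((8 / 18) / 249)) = 1346841 / 4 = 336710.25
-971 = -971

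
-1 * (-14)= 14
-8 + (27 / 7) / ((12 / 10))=-67 / 14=-4.79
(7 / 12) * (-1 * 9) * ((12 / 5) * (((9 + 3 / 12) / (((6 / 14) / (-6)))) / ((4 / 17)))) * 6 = 832167 / 20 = 41608.35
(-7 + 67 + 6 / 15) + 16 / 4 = 322 / 5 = 64.40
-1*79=-79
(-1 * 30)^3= -27000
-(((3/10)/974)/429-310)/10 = 431774199/13928200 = 31.00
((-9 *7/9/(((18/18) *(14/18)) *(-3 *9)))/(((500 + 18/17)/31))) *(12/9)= 1054/38331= 0.03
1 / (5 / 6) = 6 / 5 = 1.20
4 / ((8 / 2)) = 1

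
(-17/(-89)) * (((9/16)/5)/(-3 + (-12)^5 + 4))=-153/1771676720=-0.00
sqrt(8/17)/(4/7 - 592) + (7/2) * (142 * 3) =1491 - 7 * sqrt(34)/35190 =1491.00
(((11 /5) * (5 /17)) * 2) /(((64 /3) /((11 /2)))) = 363 /1088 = 0.33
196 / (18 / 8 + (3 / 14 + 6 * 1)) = 5488 / 237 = 23.16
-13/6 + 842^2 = 4253771/6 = 708961.83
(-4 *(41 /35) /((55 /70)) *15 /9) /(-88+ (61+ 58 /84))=4592 /12155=0.38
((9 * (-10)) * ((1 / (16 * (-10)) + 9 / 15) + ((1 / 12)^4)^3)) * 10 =-132348366028825 / 247669456896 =-534.38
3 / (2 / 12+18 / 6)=18 / 19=0.95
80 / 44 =20 / 11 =1.82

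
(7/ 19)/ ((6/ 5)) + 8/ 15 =479/ 570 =0.84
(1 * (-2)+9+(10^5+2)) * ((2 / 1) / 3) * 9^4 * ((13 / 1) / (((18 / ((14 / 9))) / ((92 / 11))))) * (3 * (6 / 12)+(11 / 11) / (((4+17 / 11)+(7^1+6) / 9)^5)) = 1345275273409539193028853 / 218189160066944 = 6165637527.53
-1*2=-2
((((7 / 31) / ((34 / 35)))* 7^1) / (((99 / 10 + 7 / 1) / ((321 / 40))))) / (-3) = -183505 / 712504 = -0.26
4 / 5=0.80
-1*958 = -958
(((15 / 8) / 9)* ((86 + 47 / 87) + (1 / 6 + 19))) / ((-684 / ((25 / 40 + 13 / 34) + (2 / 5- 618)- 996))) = 2241009251 / 43163136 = 51.92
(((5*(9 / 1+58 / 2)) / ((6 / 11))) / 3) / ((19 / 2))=110 / 9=12.22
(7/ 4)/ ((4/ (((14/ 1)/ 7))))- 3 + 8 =47/ 8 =5.88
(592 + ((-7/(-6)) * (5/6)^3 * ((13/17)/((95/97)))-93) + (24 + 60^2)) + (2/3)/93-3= 53471547709/12976848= 4120.53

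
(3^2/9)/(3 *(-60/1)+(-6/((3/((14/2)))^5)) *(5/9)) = -729/299290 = -0.00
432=432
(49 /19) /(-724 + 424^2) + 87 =295973005 /3401988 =87.00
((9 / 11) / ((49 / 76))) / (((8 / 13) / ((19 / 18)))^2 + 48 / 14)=3477513 / 10326778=0.34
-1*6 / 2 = -3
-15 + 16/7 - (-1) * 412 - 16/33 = 92123/231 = 398.80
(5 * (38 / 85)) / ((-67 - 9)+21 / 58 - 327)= -2204 / 397001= -0.01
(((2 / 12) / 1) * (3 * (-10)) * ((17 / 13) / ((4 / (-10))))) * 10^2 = 21250 / 13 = 1634.62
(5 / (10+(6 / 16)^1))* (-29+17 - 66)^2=243360 / 83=2932.05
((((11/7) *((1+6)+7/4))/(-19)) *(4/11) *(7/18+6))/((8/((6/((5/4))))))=-115/114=-1.01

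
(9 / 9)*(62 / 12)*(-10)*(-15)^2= -11625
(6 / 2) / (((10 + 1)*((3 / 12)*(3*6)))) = 0.06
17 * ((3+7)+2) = 204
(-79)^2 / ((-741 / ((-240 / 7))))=499280 / 1729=288.77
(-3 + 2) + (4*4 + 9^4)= 6576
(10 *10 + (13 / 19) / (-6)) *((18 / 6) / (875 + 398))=11387 / 48374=0.24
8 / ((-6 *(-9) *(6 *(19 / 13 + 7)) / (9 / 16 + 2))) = 533 / 71280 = 0.01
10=10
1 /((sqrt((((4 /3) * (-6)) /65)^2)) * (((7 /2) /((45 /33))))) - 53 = -15349 /308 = -49.83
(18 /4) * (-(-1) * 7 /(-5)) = -63 /10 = -6.30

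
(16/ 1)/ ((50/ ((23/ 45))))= 184/ 1125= 0.16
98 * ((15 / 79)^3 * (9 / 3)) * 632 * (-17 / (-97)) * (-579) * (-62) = 4844291508000 / 605377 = 8002106.96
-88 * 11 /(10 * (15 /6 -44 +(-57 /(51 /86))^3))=4755784 /43629119935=0.00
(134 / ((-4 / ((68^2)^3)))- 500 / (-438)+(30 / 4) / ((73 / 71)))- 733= -1450682572859311 / 438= -3312060668628.56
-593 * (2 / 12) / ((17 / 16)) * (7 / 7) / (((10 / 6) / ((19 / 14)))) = -75.74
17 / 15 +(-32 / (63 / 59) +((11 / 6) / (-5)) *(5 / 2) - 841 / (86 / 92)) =-50356301 / 54180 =-929.43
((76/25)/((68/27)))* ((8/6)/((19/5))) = 36/85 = 0.42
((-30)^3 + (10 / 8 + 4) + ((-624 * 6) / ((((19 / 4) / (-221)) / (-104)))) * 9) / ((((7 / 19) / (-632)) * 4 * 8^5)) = 979090720575 / 458752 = 2134248.40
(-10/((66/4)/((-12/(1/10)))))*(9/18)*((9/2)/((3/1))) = 600/11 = 54.55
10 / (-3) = -10 / 3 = -3.33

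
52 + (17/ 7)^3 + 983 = 359918/ 343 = 1049.32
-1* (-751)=751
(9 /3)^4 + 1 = 82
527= 527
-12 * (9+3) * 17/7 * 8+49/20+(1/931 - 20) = -52420201/18620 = -2815.26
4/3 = 1.33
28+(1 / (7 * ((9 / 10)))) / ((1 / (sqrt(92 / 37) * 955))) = 28+19100 * sqrt(851) / 2331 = 267.03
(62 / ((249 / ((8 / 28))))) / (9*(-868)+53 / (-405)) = -16740 / 1838233453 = -0.00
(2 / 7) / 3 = 2 / 21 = 0.10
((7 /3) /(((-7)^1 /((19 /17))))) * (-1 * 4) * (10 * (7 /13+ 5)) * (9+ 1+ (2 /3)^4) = 5022080 /5967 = 841.64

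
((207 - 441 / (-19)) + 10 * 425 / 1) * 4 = 17920.84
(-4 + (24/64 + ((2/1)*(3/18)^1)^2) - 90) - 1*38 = -9469/72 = -131.51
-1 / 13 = -0.08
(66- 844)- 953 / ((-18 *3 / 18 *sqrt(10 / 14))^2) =-41681 / 45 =-926.24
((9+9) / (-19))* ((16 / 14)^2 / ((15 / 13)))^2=-1384448 / 1140475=-1.21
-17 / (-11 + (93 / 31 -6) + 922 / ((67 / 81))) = -1139 / 73744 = -0.02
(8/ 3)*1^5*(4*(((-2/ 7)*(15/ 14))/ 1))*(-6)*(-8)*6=-940.41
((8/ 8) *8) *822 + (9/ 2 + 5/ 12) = 78971/ 12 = 6580.92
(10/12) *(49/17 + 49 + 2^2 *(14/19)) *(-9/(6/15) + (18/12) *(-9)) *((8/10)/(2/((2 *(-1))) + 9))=-53130/323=-164.49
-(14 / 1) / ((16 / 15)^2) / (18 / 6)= -4.10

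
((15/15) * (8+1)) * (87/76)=783/76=10.30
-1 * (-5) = 5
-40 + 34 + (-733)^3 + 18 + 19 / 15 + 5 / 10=-11814984697 / 30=-393832823.23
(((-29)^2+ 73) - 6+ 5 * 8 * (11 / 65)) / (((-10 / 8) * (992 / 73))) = -217029 / 4030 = -53.85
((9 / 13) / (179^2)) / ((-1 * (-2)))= 9 / 833066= 0.00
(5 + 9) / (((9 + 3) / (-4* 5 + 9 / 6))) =-259 / 12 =-21.58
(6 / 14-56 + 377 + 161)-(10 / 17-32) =61147 / 119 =513.84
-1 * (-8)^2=-64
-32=-32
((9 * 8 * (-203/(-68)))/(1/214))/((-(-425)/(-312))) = -243970272/7225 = -33767.51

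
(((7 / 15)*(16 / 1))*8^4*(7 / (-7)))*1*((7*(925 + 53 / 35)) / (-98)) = 1062600704 / 525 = 2024001.34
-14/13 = -1.08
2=2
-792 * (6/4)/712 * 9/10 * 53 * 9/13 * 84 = -26775441/5785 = -4628.43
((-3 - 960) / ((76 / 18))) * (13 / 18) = -12519 / 76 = -164.72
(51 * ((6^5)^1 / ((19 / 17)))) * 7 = 2483818.11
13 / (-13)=-1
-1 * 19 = -19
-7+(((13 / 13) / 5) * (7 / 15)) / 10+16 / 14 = -30701 / 5250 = -5.85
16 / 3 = 5.33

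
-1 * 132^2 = -17424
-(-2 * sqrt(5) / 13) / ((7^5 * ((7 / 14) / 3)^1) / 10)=120 * sqrt(5) / 218491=0.00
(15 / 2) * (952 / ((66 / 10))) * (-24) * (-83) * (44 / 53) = 94819200 / 53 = 1789041.51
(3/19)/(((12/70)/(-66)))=-1155/19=-60.79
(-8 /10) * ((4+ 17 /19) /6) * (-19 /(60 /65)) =403 /30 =13.43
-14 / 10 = -7 / 5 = -1.40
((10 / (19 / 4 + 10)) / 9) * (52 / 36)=520 / 4779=0.11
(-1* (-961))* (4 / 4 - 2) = -961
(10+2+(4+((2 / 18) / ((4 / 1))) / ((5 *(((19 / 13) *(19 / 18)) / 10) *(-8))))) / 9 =46195 / 25992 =1.78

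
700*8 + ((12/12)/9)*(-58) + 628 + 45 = 56399/9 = 6266.56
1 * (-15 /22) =-15 /22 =-0.68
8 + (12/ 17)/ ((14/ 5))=982/ 119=8.25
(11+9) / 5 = 4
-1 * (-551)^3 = 167284151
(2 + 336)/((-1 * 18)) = -169/9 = -18.78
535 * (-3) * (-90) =144450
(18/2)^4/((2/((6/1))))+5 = 19688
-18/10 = -9/5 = -1.80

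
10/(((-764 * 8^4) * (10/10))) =-5/1564672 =-0.00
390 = 390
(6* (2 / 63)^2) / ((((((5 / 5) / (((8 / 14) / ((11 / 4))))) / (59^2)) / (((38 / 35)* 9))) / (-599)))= -25600.49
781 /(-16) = -781 /16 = -48.81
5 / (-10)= -1 / 2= -0.50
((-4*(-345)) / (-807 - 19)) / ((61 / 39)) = -26910 / 25193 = -1.07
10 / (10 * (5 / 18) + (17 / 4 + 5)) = 360 / 433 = 0.83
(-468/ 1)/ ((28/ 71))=-8307/ 7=-1186.71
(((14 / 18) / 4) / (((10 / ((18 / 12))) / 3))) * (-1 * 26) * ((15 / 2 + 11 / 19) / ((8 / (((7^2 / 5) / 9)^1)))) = -1368913 / 547200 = -2.50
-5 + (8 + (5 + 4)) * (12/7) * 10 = 286.43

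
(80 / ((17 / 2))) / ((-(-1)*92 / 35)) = 1400 / 391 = 3.58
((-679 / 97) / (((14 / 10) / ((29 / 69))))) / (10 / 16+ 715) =-232 / 79005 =-0.00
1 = 1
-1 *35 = -35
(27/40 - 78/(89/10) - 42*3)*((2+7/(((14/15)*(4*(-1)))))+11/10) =-23390493/142400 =-164.26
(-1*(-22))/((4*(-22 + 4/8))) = -11/43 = -0.26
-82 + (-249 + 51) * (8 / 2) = -874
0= 0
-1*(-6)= 6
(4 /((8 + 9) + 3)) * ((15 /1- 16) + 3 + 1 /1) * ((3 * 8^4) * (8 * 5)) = 294912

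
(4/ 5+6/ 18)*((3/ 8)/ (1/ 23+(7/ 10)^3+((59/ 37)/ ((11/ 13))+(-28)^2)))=3978425/ 7360282823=0.00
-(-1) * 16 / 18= 8 / 9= 0.89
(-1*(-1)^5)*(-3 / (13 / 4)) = -12 / 13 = -0.92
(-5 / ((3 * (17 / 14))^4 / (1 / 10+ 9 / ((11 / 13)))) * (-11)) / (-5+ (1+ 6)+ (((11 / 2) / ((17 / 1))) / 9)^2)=90738592 / 54156577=1.68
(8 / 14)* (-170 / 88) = -85 / 77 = -1.10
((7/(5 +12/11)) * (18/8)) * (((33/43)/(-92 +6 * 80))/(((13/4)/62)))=708939/7265882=0.10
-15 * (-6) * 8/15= 48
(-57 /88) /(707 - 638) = -19 /2024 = -0.01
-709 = -709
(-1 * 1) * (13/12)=-1.08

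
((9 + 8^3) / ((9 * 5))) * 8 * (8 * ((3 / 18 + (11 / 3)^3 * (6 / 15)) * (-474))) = -6984143.68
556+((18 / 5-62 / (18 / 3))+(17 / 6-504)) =48.10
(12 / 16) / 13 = 3 / 52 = 0.06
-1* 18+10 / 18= -157 / 9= -17.44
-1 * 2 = -2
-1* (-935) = 935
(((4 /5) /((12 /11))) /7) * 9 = 33 /35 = 0.94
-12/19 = -0.63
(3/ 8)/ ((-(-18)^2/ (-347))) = 347/ 864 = 0.40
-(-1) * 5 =5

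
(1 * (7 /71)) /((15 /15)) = 7 /71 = 0.10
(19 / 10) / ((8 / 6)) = 57 / 40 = 1.42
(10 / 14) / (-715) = -1 / 1001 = -0.00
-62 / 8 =-31 / 4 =-7.75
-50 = -50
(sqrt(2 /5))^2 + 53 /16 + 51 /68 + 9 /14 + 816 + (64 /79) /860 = 312401387 /380464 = 821.11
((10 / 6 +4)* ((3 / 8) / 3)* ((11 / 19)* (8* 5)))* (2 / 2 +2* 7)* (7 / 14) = 4675 / 38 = 123.03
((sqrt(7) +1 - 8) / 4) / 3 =-7 / 12 +sqrt(7) / 12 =-0.36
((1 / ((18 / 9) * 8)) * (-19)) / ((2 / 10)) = -95 / 16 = -5.94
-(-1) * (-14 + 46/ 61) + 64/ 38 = -13400/ 1159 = -11.56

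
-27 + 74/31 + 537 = 15884/31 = 512.39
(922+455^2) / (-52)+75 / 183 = -12683467 / 3172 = -3998.57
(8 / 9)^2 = 64 / 81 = 0.79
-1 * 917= -917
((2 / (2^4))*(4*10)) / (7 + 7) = 5 / 14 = 0.36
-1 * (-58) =58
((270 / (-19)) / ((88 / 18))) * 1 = -1215 / 418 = -2.91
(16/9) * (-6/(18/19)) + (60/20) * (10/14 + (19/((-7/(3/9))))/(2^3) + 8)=14.54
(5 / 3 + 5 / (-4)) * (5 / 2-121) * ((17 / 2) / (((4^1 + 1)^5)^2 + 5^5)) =-1343 / 31260000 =-0.00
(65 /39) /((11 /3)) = 5 /11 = 0.45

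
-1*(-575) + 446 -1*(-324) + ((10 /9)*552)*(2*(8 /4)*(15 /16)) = 3645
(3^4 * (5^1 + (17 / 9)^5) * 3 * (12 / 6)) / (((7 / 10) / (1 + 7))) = 161326.47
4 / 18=2 / 9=0.22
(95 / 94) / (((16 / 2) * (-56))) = -95 / 42112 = -0.00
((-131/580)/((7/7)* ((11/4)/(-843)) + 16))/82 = -110433/641358490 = -0.00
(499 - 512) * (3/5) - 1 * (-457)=2246/5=449.20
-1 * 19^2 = -361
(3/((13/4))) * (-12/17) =-144/221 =-0.65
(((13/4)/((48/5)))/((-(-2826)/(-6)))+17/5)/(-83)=-1537019/37529280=-0.04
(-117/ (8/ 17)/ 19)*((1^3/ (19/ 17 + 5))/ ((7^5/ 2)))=-2601/ 10218656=-0.00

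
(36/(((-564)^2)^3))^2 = 1/799363375487056999181662027776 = 0.00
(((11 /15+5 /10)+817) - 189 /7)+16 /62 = 736087 /930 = 791.49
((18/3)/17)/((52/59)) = 177/442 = 0.40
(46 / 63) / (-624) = -0.00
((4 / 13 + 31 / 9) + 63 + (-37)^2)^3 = 4740192721651087 / 1601613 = 2959636767.22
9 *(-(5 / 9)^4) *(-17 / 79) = 10625 / 57591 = 0.18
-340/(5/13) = -884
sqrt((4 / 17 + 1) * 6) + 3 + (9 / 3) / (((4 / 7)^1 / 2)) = 3 * sqrt(238) / 17 + 27 / 2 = 16.22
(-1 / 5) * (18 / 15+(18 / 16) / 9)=-53 / 200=-0.26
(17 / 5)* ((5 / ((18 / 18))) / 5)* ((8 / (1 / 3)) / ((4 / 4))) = 408 / 5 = 81.60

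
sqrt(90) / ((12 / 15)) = 15 * sqrt(10) / 4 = 11.86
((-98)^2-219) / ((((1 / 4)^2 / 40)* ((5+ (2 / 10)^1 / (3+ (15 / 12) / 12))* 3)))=4474768000 / 11319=395332.45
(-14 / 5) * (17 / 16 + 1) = -231 / 40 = -5.78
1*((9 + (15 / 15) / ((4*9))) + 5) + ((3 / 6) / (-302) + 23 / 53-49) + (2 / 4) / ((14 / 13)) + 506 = 951756305 / 2016756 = 471.92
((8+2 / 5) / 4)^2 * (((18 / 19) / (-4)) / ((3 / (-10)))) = 1323 / 380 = 3.48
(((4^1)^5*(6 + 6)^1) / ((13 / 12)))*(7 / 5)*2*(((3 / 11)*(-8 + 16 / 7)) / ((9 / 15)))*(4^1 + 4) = -94371840 / 143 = -659942.94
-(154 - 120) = -34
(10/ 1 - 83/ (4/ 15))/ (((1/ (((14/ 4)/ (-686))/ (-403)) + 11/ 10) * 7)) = -6025/ 11058474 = -0.00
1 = 1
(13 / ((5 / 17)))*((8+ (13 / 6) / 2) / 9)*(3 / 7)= 24089 / 1260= 19.12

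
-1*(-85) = 85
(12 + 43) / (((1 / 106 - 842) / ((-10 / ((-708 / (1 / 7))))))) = -0.00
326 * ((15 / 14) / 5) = 489 / 7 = 69.86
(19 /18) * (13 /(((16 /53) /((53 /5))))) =693823 /1440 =481.82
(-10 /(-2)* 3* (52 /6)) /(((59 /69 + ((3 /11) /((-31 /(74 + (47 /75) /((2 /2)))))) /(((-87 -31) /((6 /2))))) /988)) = 147333.43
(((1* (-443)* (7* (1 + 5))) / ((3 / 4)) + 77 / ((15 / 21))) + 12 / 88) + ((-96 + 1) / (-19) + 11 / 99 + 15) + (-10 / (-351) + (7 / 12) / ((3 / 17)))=-1905528479 / 77220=-24676.62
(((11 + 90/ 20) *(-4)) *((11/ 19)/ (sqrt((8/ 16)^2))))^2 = 1860496/ 361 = 5153.73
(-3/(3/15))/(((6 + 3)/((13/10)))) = -2.17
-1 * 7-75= -82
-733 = -733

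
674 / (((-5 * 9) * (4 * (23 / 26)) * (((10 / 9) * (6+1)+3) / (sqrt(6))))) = -4381 * sqrt(6) / 11155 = -0.96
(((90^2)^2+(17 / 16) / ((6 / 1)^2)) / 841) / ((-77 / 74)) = -1398280320629 / 18650016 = -74974.75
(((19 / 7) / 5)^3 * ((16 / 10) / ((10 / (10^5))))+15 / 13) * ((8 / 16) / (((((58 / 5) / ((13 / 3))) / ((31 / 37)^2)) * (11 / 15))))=274329967025 / 599167492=457.85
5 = 5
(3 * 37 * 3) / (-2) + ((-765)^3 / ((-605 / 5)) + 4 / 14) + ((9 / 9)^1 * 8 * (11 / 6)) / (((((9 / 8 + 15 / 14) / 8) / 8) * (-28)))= 3699794.76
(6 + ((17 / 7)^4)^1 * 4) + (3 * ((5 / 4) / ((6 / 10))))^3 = 59818985 / 153664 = 389.28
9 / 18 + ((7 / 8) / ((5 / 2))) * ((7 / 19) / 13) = 2519 / 4940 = 0.51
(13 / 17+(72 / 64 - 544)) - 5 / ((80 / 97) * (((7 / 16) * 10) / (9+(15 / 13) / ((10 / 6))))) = -4910983 / 8840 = -555.54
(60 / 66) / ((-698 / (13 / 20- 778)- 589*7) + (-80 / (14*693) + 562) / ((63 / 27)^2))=-53326210 / 235742750071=-0.00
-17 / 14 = -1.21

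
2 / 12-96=-575 / 6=-95.83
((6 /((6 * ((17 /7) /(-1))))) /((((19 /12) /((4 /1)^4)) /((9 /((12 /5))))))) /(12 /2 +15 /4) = -107520 /4199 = -25.61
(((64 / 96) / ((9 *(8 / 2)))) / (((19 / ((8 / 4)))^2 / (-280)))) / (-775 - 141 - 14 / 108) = 1120 / 17859031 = 0.00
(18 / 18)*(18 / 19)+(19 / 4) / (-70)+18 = 100439 / 5320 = 18.88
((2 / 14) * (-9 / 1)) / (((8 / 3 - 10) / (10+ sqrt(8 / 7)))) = 27 * sqrt(14) / 539+ 135 / 77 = 1.94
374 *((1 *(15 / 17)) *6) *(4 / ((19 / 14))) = 5835.79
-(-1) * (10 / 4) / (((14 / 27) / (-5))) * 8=-1350 / 7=-192.86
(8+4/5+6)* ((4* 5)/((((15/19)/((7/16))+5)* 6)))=19684/2715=7.25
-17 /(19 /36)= -612 /19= -32.21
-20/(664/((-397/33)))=1985/5478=0.36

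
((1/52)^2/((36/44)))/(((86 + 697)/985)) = 10835/19055088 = 0.00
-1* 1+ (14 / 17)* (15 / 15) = -3 / 17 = -0.18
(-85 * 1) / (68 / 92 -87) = 1955 / 1984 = 0.99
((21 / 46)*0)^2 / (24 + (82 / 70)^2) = 0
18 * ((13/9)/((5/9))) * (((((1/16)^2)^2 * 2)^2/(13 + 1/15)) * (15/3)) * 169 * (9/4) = 2669355/420906795008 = 0.00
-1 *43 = -43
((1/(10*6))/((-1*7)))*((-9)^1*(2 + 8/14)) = 0.06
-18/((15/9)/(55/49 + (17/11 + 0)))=-28.81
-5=-5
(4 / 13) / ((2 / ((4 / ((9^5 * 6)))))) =4 / 2302911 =0.00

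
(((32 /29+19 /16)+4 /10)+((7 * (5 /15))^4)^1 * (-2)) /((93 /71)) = -755081947 /17476560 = -43.21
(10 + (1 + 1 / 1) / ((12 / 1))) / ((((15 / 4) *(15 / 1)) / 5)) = 122 / 135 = 0.90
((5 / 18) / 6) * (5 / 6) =25 / 648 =0.04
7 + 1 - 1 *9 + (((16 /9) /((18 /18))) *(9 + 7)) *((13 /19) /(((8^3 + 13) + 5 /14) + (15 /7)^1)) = -173749 /180405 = -0.96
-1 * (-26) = 26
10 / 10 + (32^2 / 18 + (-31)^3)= -29733.11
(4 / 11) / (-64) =-1 / 176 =-0.01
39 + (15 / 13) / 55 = 5580 / 143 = 39.02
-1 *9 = -9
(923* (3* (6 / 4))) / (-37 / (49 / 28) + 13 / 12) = -348894 / 1685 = -207.06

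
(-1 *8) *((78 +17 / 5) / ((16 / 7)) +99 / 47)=-141823 / 470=-301.75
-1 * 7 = -7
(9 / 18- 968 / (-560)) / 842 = 0.00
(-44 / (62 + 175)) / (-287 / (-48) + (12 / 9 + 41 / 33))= -7744 / 356843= -0.02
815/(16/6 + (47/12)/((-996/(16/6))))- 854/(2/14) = -5671.17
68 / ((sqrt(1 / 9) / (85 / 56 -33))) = -89913 / 14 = -6422.36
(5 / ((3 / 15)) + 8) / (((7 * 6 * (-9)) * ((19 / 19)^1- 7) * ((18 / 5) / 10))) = 275 / 6804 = 0.04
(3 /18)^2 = 1 /36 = 0.03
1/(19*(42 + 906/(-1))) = -0.00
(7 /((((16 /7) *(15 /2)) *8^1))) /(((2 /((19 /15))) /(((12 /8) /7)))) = 0.01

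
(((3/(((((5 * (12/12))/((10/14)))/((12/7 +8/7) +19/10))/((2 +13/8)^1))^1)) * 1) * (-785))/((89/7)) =-4548447/9968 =-456.30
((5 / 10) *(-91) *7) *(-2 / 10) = 637 / 10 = 63.70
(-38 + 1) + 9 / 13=-472 / 13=-36.31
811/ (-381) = -811/ 381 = -2.13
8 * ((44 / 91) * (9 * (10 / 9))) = 3520 / 91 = 38.68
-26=-26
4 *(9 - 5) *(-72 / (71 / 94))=-108288 / 71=-1525.18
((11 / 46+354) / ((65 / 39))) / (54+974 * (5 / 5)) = 9777 / 47288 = 0.21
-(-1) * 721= 721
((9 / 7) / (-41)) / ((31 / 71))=-639 / 8897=-0.07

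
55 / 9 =6.11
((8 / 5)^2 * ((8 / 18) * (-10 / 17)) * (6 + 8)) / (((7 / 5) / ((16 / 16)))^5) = -640000 / 367353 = -1.74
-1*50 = -50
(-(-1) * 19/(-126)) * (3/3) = -19/126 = -0.15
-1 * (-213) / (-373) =-213 / 373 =-0.57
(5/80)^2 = 1/256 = 0.00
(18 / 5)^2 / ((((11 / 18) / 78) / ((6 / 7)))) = 2729376 / 1925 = 1417.86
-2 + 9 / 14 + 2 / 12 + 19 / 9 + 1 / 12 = 253 / 252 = 1.00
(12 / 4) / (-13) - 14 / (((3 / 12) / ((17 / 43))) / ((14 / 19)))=-175715 / 10621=-16.54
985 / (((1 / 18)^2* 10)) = 31914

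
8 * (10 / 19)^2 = 800 / 361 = 2.22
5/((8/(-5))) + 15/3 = 15/8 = 1.88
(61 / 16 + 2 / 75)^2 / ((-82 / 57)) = -10.25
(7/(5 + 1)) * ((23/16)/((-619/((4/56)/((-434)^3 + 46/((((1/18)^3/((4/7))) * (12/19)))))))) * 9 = 483/22601976714752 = 0.00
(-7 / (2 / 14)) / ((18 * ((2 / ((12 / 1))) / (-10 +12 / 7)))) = 406 / 3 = 135.33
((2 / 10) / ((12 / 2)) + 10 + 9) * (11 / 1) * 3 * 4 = 12562 / 5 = 2512.40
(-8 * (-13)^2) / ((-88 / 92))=15548 / 11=1413.45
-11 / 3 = -3.67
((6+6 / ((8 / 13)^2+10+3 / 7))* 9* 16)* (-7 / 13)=-84478464 / 166205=-508.28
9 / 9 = 1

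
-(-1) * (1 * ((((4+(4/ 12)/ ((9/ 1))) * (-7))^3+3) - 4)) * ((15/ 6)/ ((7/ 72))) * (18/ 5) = -3553717040/ 1701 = -2089192.85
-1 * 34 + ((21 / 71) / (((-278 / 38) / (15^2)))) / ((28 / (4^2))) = -39.20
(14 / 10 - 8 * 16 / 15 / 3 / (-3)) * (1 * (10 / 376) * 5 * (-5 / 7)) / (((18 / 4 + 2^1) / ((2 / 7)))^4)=-507200 / 609151378563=-0.00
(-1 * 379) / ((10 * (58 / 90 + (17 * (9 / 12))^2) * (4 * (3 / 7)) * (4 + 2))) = -379 / 16787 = -0.02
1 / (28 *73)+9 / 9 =2045 / 2044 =1.00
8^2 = 64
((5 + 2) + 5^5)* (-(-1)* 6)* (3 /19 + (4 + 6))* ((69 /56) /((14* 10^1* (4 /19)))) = 31281633 /3920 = 7980.01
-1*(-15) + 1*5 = 20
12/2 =6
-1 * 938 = -938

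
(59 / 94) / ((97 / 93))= 5487 / 9118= 0.60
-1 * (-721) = 721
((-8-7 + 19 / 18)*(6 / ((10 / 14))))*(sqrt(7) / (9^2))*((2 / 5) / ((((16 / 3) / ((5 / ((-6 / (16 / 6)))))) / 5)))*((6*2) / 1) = 3514*sqrt(7) / 243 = 38.26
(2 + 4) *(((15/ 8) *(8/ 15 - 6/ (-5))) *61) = 2379/ 2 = 1189.50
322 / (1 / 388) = 124936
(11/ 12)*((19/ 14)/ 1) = 209/ 168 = 1.24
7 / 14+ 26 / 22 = 37 / 22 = 1.68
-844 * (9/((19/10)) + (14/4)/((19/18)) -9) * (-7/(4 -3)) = -106344/19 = -5597.05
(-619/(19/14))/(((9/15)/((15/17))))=-216650/323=-670.74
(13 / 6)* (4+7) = 143 / 6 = 23.83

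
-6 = -6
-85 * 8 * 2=-1360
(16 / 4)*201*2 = 1608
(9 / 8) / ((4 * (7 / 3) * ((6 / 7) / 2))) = 0.28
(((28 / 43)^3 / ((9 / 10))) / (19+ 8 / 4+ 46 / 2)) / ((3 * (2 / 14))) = 384160 / 23613579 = 0.02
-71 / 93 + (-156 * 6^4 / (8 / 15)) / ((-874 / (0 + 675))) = 11898342473 / 40641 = 292766.97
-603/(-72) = 67/8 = 8.38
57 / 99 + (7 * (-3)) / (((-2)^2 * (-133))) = 0.62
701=701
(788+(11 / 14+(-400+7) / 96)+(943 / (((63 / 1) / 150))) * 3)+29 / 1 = 241581 / 32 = 7549.41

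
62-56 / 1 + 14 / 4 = 19 / 2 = 9.50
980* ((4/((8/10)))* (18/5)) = 17640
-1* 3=-3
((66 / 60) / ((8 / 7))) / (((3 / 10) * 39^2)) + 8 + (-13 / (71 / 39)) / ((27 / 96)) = -45064805 / 2591784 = -17.39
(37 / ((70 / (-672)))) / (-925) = 48 / 125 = 0.38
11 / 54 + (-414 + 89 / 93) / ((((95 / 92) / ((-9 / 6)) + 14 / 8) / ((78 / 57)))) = -4959832037 / 9319158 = -532.22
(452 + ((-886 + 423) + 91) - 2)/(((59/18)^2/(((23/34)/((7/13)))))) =3778164/414239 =9.12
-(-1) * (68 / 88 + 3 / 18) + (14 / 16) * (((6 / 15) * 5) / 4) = 727 / 528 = 1.38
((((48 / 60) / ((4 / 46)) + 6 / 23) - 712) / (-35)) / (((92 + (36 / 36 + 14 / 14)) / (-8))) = -323168 / 189175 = -1.71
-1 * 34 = -34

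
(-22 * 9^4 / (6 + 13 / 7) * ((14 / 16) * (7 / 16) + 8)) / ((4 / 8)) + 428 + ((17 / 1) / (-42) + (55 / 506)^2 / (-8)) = -307570.35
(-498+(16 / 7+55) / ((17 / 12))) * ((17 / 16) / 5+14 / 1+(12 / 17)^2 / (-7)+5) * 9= -151809208155 / 1925896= -78825.24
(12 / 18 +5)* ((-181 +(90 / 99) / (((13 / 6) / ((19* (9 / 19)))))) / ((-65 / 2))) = 30.90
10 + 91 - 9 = 92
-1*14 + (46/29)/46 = -405/29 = -13.97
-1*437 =-437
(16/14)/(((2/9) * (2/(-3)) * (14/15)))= -405/49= -8.27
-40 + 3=-37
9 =9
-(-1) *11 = 11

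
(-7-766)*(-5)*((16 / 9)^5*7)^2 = 208231009626357760 / 3486784401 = 59720070.32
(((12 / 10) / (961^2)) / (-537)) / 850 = -1 / 351284300375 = -0.00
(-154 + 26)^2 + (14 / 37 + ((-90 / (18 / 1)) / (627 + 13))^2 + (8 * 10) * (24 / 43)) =428254594615 / 26066944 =16429.03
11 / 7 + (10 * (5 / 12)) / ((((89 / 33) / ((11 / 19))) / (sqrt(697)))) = 11 / 7 + 3025 * sqrt(697) / 3382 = 25.19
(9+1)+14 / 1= 24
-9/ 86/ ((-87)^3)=1/ 6292362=0.00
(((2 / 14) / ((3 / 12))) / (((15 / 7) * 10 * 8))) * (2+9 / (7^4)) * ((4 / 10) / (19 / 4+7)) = 9622 / 42317625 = 0.00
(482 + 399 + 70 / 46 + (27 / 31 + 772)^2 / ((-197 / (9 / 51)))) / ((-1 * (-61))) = 25718535933 / 4515399767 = 5.70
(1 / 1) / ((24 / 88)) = 11 / 3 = 3.67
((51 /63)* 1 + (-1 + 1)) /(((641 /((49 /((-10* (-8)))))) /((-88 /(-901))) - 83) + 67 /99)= 3927 /51579340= 0.00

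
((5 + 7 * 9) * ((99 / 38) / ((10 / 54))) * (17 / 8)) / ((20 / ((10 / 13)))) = 78.19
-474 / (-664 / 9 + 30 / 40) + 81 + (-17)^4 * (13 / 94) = 11638.27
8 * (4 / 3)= 32 / 3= 10.67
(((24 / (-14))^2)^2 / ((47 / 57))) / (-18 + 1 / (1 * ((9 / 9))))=-1181952 / 1918399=-0.62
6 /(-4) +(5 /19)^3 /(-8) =-82433 /54872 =-1.50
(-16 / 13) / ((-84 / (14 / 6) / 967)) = 3868 / 117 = 33.06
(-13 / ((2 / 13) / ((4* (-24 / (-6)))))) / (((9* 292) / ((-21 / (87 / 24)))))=2.98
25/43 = 0.58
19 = 19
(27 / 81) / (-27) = -1 / 81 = -0.01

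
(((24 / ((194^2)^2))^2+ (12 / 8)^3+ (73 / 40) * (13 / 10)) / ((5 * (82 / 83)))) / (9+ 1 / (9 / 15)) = 0.11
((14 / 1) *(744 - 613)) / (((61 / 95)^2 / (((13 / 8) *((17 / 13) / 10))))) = 28138145 / 29768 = 945.25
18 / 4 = 9 / 2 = 4.50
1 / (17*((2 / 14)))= 7 / 17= 0.41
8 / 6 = 1.33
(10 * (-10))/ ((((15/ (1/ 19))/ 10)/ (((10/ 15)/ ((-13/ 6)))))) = 800/ 741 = 1.08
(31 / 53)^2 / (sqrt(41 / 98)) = 6727 * sqrt(82) / 115169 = 0.53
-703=-703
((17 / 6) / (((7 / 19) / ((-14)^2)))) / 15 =4522 / 45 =100.49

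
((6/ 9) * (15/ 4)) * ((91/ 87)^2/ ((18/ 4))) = 41405/ 68121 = 0.61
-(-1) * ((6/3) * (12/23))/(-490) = -12/5635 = -0.00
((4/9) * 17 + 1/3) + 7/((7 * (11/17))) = 9.43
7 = 7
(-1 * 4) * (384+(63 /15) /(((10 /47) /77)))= -190398 /25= -7615.92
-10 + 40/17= -130/17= -7.65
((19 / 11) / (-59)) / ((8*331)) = -19 / 1718552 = -0.00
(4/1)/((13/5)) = 1.54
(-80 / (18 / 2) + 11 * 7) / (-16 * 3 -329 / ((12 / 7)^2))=-9808 / 23033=-0.43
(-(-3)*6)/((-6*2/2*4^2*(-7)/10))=15/56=0.27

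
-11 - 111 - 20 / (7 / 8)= -1014 / 7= -144.86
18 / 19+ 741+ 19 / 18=254107 / 342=743.00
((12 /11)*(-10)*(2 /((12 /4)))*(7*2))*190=-212800 /11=-19345.45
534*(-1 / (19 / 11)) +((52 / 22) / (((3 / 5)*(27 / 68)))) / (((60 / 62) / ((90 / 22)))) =-16586978 / 62073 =-267.22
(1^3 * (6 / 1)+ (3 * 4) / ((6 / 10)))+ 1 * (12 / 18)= 80 / 3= 26.67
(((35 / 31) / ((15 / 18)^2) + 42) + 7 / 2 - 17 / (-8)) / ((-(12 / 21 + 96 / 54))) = -3847473 / 183520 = -20.96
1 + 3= 4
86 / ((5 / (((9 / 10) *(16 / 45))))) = 688 / 125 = 5.50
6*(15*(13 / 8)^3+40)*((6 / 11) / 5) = 96183 / 1408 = 68.31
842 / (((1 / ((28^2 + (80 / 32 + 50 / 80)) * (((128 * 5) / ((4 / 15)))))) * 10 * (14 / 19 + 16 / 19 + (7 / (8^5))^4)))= 3484338826161600836854087680 / 34587645138205454899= 100739406.00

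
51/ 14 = 3.64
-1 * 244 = -244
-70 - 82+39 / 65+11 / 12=-9029 / 60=-150.48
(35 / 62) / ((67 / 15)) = 525 / 4154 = 0.13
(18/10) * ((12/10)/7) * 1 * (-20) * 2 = -432/35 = -12.34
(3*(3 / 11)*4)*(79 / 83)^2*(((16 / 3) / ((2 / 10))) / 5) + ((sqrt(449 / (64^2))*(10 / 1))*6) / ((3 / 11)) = 1198272 / 75779 + 55*sqrt(449) / 16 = 88.65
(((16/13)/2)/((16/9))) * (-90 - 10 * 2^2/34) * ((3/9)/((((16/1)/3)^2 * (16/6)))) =-62775/452608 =-0.14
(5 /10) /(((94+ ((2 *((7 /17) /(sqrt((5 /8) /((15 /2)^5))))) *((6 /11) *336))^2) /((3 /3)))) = 34969 /60491376814172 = 0.00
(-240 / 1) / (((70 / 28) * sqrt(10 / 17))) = -48 * sqrt(170) / 5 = -125.17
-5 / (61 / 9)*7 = -5.16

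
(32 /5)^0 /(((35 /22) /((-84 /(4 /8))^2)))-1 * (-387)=18127.80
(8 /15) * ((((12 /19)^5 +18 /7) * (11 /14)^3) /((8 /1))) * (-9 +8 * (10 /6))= 44518317701 /118902273980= 0.37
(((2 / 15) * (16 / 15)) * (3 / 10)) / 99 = 16 / 37125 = 0.00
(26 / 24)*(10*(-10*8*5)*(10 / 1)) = -130000 / 3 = -43333.33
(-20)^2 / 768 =25 / 48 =0.52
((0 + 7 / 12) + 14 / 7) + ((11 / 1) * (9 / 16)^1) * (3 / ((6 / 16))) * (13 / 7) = 7939 / 84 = 94.51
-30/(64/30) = -225/16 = -14.06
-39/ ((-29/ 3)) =117/ 29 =4.03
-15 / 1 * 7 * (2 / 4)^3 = -105 / 8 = -13.12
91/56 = 13/8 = 1.62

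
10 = 10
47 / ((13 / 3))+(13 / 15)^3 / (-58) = 27572189 / 2544750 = 10.83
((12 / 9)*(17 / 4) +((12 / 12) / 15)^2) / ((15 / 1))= 1276 / 3375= 0.38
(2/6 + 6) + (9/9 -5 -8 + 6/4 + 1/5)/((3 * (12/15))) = 49/24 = 2.04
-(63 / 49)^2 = -81 / 49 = -1.65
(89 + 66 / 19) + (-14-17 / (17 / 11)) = 1282 / 19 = 67.47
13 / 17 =0.76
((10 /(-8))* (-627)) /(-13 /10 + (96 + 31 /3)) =47025 /6302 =7.46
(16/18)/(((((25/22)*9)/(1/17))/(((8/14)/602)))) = 352/72533475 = 0.00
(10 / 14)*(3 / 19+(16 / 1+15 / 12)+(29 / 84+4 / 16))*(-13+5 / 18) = -32899285 / 201096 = -163.60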